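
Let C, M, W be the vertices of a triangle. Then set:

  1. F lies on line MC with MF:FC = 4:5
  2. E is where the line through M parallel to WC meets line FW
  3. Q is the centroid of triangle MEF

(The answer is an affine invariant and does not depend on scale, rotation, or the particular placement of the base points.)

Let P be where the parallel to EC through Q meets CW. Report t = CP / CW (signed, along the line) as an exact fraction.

t = 56/135

Choose coordinates C = (0, 0), M = (1, 0), W = (0, 1).
1. F lies on line MC with MF:FC = 4:5 ⇒ F = (5/9, 0)
2. E is where the line through M parallel to WC meets line FW ⇒ E = (1, -4/5)
3. Q is the centroid of triangle MEF ⇒ Q = (23/27, -4/15)
through Q parallel to EC: direction (-1, 4/5); meets CW at P = (0, 56/135)
P = C + t·(W−C) with t = 56/135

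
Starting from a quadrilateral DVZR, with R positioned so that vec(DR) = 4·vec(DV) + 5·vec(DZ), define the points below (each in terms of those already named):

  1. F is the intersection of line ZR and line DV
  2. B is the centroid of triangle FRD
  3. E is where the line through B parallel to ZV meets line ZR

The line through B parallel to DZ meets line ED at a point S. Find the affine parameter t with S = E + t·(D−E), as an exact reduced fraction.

Choose coordinates D = (0, 0), V = (1, 0), Z = (0, 1), R = (4, 5).
1. F is the intersection of line ZR and line DV ⇒ F = (-1, 0)
2. B is the centroid of triangle FRD ⇒ B = (1, 5/3)
3. E is where the line through B parallel to ZV meets line ZR ⇒ E = (5/6, 11/6)
through B parallel to DZ: direction (0, 1); meets ED at S = (1, 11/5)
S = E + t·(D−E) with t = -1/5

t = -1/5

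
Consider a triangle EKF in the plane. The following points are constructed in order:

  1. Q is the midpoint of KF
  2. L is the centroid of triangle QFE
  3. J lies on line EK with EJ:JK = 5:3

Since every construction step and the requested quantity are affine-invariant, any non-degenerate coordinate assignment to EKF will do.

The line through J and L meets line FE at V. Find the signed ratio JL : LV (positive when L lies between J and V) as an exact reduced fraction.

Set E = (0, 0), K = (1, 0), F = (0, 1); any affine frame gives the same invariant.
1. Q is the midpoint of KF ⇒ Q = (1/2, 1/2)
2. L is the centroid of triangle QFE ⇒ L = (1/6, 1/2)
3. J lies on line EK with EJ:JK = 5:3 ⇒ J = (5/8, 0)
line JL meets FE at V = (0, 15/22)
L = J + t·(V−J) with t = 11/15, so JL:LV = 11/15:4/15

JL:LV = 11/4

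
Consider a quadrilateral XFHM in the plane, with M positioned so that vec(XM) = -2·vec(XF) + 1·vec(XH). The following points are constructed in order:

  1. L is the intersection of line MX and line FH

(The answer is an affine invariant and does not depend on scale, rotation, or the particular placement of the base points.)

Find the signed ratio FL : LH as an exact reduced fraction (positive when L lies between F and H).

FL:LH = -1/2

Choose coordinates X = (0, 0), F = (1, 0), H = (0, 1), M = (-2, 1).
1. L is the intersection of line MX and line FH ⇒ L = (2, -1)
L = F + t·(H−F) with t = -1, so FL:LH = t:(1−t) = -1:2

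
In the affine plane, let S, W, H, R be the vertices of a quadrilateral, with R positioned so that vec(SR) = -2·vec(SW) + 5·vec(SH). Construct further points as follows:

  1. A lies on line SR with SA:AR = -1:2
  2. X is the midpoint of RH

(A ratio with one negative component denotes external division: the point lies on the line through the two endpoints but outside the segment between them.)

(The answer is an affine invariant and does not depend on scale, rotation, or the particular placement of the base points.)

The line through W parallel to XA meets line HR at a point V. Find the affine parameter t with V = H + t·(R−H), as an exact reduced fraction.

t = -5/4

Work in coordinates with S = (0, 0), W = (1, 0), H = (0, 1), R = (-2, 5).
1. A lies on line SR with SA:AR = -1:2 ⇒ A = (2, -5)
2. X is the midpoint of RH ⇒ X = (-1, 3)
through W parallel to XA: direction (3, -8); meets HR at V = (5/2, -4)
V = H + t·(R−H) with t = -5/4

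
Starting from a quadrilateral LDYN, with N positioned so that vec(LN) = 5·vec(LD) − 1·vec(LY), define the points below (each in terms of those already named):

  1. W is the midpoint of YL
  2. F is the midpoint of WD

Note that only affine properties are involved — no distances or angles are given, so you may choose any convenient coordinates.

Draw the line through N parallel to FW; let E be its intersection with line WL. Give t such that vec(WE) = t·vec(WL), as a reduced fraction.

t = -2

Assign L = (0, 0), D = (1, 0), Y = (0, 1), N = (5, -1) — the answer is frame-independent, so this choice is without loss of generality.
1. W is the midpoint of YL ⇒ W = (0, 1/2)
2. F is the midpoint of WD ⇒ F = (1/2, 1/4)
through N parallel to FW: direction (-1/2, 1/4); meets WL at E = (0, 3/2)
E = W + t·(L−W) with t = -2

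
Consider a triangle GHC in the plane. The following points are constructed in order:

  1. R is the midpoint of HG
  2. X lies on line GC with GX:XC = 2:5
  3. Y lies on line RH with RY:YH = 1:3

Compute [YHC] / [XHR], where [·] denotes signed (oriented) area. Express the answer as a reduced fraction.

[YHC]:[XHR] = -21/8

Assign G = (0, 0), H = (1, 0), C = (0, 1) — the answer is frame-independent, so this choice is without loss of generality.
1. R is the midpoint of HG ⇒ R = (1/2, 0)
2. X lies on line GC with GX:XC = 2:5 ⇒ X = (0, 2/7)
3. Y lies on line RH with RY:YH = 1:3 ⇒ Y = (5/8, 0)
2·[YHC] = 3/8, 2·[XHR] = -1/7
[YHC]:[XHR] = 3/8:-1/7 = -21/8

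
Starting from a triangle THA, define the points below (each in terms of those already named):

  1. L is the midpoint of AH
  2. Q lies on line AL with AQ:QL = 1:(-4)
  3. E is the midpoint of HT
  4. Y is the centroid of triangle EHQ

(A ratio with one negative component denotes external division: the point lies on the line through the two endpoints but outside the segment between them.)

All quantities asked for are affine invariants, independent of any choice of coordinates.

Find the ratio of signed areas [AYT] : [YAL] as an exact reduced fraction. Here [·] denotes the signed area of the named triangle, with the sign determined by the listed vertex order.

[AYT]:[YAL] = 16/3

Work in coordinates with T = (0, 0), H = (1, 0), A = (0, 1).
1. L is the midpoint of AH ⇒ L = (1/2, 1/2)
2. Q lies on line AL with AQ:QL = 1:(-4) ⇒ Q = (-1/6, 7/6)
3. E is the midpoint of HT ⇒ E = (1/2, 0)
4. Y is the centroid of triangle EHQ ⇒ Y = (4/9, 7/18)
2·[AYT] = -4/9, 2·[YAL] = -1/12
[AYT]:[YAL] = -4/9:-1/12 = 16/3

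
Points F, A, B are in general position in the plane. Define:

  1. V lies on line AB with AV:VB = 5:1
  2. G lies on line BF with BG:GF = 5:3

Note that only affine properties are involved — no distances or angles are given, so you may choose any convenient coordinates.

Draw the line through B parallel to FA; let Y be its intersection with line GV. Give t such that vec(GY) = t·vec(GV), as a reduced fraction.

Assign F = (0, 0), A = (1, 0), B = (0, 1) — the answer is frame-independent, so this choice is without loss of generality.
1. V lies on line AB with AV:VB = 5:1 ⇒ V = (1/6, 5/6)
2. G lies on line BF with BG:GF = 5:3 ⇒ G = (0, 3/8)
through B parallel to FA: direction (1, 0); meets GV at Y = (5/22, 1)
Y = G + t·(V−G) with t = 15/11

t = 15/11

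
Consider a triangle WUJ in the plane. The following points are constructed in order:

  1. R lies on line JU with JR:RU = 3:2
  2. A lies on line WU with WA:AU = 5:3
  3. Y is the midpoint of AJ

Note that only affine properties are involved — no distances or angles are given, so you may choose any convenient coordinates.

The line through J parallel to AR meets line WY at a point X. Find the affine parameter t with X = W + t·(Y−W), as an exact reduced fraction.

t = 2/11

Work in coordinates with W = (0, 0), U = (1, 0), J = (0, 1).
1. R lies on line JU with JR:RU = 3:2 ⇒ R = (3/5, 2/5)
2. A lies on line WU with WA:AU = 5:3 ⇒ A = (5/8, 0)
3. Y is the midpoint of AJ ⇒ Y = (5/16, 1/2)
through J parallel to AR: direction (-1/40, 2/5); meets WY at X = (5/88, 1/11)
X = W + t·(Y−W) with t = 2/11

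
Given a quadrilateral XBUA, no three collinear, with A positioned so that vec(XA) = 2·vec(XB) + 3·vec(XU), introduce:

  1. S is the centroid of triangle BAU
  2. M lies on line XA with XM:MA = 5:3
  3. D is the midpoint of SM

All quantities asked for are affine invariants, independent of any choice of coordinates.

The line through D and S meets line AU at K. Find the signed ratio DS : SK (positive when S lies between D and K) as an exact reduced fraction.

Assign X = (0, 0), B = (1, 0), U = (0, 1), A = (2, 3) — the answer is frame-independent, so this choice is without loss of generality.
1. S is the centroid of triangle BAU ⇒ S = (1, 4/3)
2. M lies on line XA with XM:MA = 5:3 ⇒ M = (5/4, 15/8)
3. D is the midpoint of SM ⇒ D = (9/8, 77/48)
line DS meets AU at K = (11/7, 18/7)
S = D + t·(K−D) with t = -7/25, so DS:SK = -7/25:32/25

DS:SK = -7/32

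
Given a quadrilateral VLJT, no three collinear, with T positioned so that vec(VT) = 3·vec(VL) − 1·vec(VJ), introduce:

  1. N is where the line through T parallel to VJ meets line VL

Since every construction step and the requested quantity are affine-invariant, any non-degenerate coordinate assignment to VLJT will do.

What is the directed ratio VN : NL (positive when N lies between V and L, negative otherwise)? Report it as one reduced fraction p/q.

VN:NL = -3/2

Work in coordinates with V = (0, 0), L = (1, 0), J = (0, 1), T = (3, -1).
1. N is where the line through T parallel to VJ meets line VL ⇒ N = (3, 0)
N = V + t·(L−V) with t = 3, so VN:NL = t:(1−t) = 3:-2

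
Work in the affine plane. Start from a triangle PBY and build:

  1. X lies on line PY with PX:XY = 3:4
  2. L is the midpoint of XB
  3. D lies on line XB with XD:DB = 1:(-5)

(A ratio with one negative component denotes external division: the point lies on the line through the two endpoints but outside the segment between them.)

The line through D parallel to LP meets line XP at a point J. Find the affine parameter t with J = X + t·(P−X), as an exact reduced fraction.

Work in coordinates with P = (0, 0), B = (1, 0), Y = (0, 1).
1. X lies on line PY with PX:XY = 3:4 ⇒ X = (0, 3/7)
2. L is the midpoint of XB ⇒ L = (1/2, 3/14)
3. D lies on line XB with XD:DB = 1:(-5) ⇒ D = (-1/4, 15/28)
through D parallel to LP: direction (-1/2, -3/14); meets XP at J = (0, 9/14)
J = X + t·(P−X) with t = -1/2

t = -1/2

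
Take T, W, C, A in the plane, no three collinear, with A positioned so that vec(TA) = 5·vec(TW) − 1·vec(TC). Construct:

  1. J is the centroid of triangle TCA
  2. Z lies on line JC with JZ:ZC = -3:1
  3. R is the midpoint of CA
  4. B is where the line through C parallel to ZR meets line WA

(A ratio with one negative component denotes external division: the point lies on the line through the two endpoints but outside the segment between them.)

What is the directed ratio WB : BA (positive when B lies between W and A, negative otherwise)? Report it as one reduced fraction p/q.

Choose coordinates T = (0, 0), W = (1, 0), C = (0, 1), A = (5, -1).
1. J is the centroid of triangle TCA ⇒ J = (5/3, 0)
2. Z lies on line JC with JZ:ZC = -3:1 ⇒ Z = (-5/6, 3/2)
3. R is the midpoint of CA ⇒ R = (5/2, 0)
4. B is where the line through C parallel to ZR meets line WA ⇒ B = (15/4, -11/16)
B = W + t·(A−W) with t = 11/16, so WB:BA = t:(1−t) = 11/16:5/16

WB:BA = 11/5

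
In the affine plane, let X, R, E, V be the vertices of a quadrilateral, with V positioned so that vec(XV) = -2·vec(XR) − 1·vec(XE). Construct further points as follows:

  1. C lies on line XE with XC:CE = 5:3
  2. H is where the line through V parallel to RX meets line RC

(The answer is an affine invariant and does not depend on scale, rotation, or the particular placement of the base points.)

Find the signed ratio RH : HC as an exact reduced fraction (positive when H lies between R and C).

Work in coordinates with X = (0, 0), R = (1, 0), E = (0, 1), V = (-2, -1).
1. C lies on line XE with XC:CE = 5:3 ⇒ C = (0, 5/8)
2. H is where the line through V parallel to RX meets line RC ⇒ H = (13/5, -1)
H = R + t·(C−R) with t = -8/5, so RH:HC = t:(1−t) = -8/5:13/5

RH:HC = -8/13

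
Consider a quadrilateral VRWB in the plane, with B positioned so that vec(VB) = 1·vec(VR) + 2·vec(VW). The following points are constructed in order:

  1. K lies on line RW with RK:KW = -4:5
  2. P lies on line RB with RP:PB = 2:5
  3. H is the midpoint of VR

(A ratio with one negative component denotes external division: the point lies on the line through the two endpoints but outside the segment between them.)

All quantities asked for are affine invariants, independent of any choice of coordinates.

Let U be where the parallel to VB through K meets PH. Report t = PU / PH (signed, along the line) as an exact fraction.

t = -88/3

Set V = (0, 0), R = (1, 0), W = (0, 1), B = (1, 2); any affine frame gives the same invariant.
1. K lies on line RW with RK:KW = -4:5 ⇒ K = (5, -4)
2. P lies on line RB with RP:PB = 2:5 ⇒ P = (1, 4/7)
3. H is the midpoint of VR ⇒ H = (1/2, 0)
through K parallel to VB: direction (1, 2); meets PH at U = (47/3, 52/3)
U = P + t·(H−P) with t = -88/3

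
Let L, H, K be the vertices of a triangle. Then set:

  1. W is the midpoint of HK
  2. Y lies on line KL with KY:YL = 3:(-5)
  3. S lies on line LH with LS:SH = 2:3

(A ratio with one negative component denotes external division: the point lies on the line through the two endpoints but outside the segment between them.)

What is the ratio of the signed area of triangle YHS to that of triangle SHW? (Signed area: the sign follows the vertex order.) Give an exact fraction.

Assign L = (0, 0), H = (1, 0), K = (0, 1) — the answer is frame-independent, so this choice is without loss of generality.
1. W is the midpoint of HK ⇒ W = (1/2, 1/2)
2. Y lies on line KL with KY:YL = 3:(-5) ⇒ Y = (0, 5/2)
3. S lies on line LH with LS:SH = 2:3 ⇒ S = (2/5, 0)
2·[YHS] = -3/2, 2·[SHW] = 3/10
[YHS]:[SHW] = -3/2:3/10 = -5

[YHS]:[SHW] = -5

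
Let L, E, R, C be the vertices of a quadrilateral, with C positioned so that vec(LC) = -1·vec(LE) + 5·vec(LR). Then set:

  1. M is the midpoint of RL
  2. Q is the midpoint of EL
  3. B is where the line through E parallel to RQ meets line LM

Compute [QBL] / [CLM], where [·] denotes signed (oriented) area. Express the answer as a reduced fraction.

Work in coordinates with L = (0, 0), E = (1, 0), R = (0, 1), C = (-1, 5).
1. M is the midpoint of RL ⇒ M = (0, 1/2)
2. Q is the midpoint of EL ⇒ Q = (1/2, 0)
3. B is where the line through E parallel to RQ meets line LM ⇒ B = (0, 2)
2·[QBL] = 1, 2·[CLM] = 1/2
[QBL]:[CLM] = 1:1/2 = 2

[QBL]:[CLM] = 2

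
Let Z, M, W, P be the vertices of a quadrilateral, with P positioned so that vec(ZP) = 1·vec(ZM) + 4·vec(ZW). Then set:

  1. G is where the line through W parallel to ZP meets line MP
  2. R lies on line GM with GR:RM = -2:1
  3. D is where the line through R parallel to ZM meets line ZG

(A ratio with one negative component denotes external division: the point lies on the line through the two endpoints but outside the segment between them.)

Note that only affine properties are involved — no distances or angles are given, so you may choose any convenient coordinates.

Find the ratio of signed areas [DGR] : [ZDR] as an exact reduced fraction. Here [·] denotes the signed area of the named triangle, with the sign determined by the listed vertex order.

[DGR]:[ZDR] = -2

Set Z = (0, 0), M = (1, 0), W = (0, 1), P = (1, 4); any affine frame gives the same invariant.
1. G is where the line through W parallel to ZP meets line MP ⇒ G = (1, 5)
2. R lies on line GM with GR:RM = -2:1 ⇒ R = (1, -5)
3. D is where the line through R parallel to ZM meets line ZG ⇒ D = (-1, -5)
2·[DGR] = -20, 2·[ZDR] = 10
[DGR]:[ZDR] = -20:10 = -2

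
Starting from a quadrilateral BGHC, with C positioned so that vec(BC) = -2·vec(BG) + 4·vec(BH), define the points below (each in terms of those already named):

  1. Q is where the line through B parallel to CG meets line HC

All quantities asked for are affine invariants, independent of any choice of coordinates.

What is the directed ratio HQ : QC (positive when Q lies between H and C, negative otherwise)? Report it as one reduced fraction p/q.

HQ:QC = -3/4

Choose coordinates B = (0, 0), G = (1, 0), H = (0, 1), C = (-2, 4).
1. Q is where the line through B parallel to CG meets line HC ⇒ Q = (6, -8)
Q = H + t·(C−H) with t = -3, so HQ:QC = t:(1−t) = -3:4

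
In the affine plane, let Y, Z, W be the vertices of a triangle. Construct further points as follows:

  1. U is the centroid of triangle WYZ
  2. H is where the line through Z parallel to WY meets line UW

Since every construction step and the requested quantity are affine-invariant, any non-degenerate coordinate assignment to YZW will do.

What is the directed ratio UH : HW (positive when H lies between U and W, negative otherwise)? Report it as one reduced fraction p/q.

UH:HW = -2/3

Work in coordinates with Y = (0, 0), Z = (1, 0), W = (0, 1).
1. U is the centroid of triangle WYZ ⇒ U = (1/3, 1/3)
2. H is where the line through Z parallel to WY meets line UW ⇒ H = (1, -1)
H = U + t·(W−U) with t = -2, so UH:HW = t:(1−t) = -2:3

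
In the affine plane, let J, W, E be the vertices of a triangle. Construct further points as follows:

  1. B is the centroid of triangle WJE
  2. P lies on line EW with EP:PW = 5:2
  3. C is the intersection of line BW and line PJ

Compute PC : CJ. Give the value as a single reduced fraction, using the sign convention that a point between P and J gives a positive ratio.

PC:CJ = 2/7

Work in coordinates with J = (0, 0), W = (1, 0), E = (0, 1).
1. B is the centroid of triangle WJE ⇒ B = (1/3, 1/3)
2. P lies on line EW with EP:PW = 5:2 ⇒ P = (5/7, 2/7)
3. C is the intersection of line BW and line PJ ⇒ C = (5/9, 2/9)
C = P + t·(J−P) with t = 2/9, so PC:CJ = t:(1−t) = 2/9:7/9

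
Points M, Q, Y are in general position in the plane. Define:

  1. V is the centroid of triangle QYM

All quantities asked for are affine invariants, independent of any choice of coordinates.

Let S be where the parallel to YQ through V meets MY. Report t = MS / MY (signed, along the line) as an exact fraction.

Set M = (0, 0), Q = (1, 0), Y = (0, 1); any affine frame gives the same invariant.
1. V is the centroid of triangle QYM ⇒ V = (1/3, 1/3)
through V parallel to YQ: direction (1, -1); meets MY at S = (0, 2/3)
S = M + t·(Y−M) with t = 2/3

t = 2/3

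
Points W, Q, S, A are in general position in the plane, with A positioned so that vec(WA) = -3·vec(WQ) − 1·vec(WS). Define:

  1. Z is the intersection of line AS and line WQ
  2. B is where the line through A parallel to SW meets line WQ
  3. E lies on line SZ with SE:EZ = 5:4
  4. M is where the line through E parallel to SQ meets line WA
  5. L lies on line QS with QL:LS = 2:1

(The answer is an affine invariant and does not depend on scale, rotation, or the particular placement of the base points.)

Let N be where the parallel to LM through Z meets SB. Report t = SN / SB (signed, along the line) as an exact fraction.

Choose coordinates W = (0, 0), Q = (1, 0), S = (0, 1), A = (-3, -1).
1. Z is the intersection of line AS and line WQ ⇒ Z = (-3/2, 0)
2. B is where the line through A parallel to SW meets line WQ ⇒ B = (-3, 0)
3. E lies on line SZ with SE:EZ = 5:4 ⇒ E = (-5/6, 4/9)
4. M is where the line through E parallel to SQ meets line WA ⇒ M = (-7/24, -7/72)
5. L lies on line QS with QL:LS = 2:1 ⇒ L = (1/3, 2/3)
through Z parallel to LM: direction (-5/8, -55/72); meets SB at N = (-15/16, 11/16)
N = S + t·(B−S) with t = 5/16

t = 5/16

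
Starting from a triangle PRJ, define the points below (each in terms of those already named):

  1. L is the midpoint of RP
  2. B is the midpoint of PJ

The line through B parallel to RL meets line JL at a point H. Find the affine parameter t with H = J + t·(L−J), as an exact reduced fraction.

t = 1/2

Choose coordinates P = (0, 0), R = (1, 0), J = (0, 1).
1. L is the midpoint of RP ⇒ L = (1/2, 0)
2. B is the midpoint of PJ ⇒ B = (0, 1/2)
through B parallel to RL: direction (-1/2, 0); meets JL at H = (1/4, 1/2)
H = J + t·(L−J) with t = 1/2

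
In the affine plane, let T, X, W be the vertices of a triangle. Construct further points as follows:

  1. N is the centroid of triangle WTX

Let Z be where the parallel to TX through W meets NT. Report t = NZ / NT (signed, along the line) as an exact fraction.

t = -2

Set T = (0, 0), X = (1, 0), W = (0, 1); any affine frame gives the same invariant.
1. N is the centroid of triangle WTX ⇒ N = (1/3, 1/3)
through W parallel to TX: direction (1, 0); meets NT at Z = (1, 1)
Z = N + t·(T−N) with t = -2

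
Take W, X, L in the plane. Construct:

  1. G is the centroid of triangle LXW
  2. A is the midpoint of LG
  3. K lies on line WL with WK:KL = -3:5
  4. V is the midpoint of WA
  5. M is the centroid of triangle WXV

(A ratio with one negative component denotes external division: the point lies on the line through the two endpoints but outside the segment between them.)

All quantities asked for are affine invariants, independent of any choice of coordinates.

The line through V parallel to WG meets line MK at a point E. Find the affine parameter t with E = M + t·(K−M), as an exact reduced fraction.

t = -2/5

Assign W = (0, 0), X = (1, 0), L = (0, 1) — the answer is frame-independent, so this choice is without loss of generality.
1. G is the centroid of triangle LXW ⇒ G = (1/3, 1/3)
2. A is the midpoint of LG ⇒ A = (1/6, 2/3)
3. K lies on line WL with WK:KL = -3:5 ⇒ K = (0, -3/2)
4. V is the midpoint of WA ⇒ V = (1/12, 1/3)
5. M is the centroid of triangle WXV ⇒ M = (13/36, 1/9)
through V parallel to WG: direction (1/3, 1/3); meets MK at E = (91/180, 34/45)
E = M + t·(K−M) with t = -2/5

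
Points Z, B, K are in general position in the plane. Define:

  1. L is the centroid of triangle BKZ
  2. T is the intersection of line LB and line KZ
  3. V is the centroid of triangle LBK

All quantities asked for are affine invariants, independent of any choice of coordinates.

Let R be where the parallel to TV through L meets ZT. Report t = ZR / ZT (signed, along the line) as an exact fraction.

t = 3/4

Set Z = (0, 0), B = (1, 0), K = (0, 1); any affine frame gives the same invariant.
1. L is the centroid of triangle BKZ ⇒ L = (1/3, 1/3)
2. T is the intersection of line LB and line KZ ⇒ T = (0, 1/2)
3. V is the centroid of triangle LBK ⇒ V = (4/9, 4/9)
through L parallel to TV: direction (4/9, -1/18); meets ZT at R = (0, 3/8)
R = Z + t·(T−Z) with t = 3/4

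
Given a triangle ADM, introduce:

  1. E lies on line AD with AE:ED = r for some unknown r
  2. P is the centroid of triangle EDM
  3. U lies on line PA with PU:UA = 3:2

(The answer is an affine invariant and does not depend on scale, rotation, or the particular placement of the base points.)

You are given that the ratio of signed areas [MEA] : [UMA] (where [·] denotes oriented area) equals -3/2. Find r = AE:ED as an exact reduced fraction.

r = 1/3

Work in coordinates with A = (0, 0), D = (1, 0), M = (0, 1).
1. With AE:ED = r, write λ = r/(r+1) so E = A + λ·(D−A); E is affine-linear in λ
2. P is the centroid of triangle EDM ⇒ P is an affine combination of earlier points and hence also affine-linear in λ
3. U lies on line PA with PU:UA = 3:2 ⇒ U is an affine combination of earlier points and hence also affine-linear in λ
Every point depending on E is an affine combination of E and λ-independent points, so each such coordinate is linear in λ; the λ² term in each signed area is a multiple of (D−A)×(D−A) = 0, so 2·[MEA] and 2·[UMA] are each linear in λ. Evaluating at λ=0 and λ=1:
  2·[MEA] = −λ,   2·[UMA] = 2/15·λ + 2/15
So [MEA]:[UMA] = (−λ) / (2/15·λ + 2/15). Setting this equal to -3/2:
  −λ = -3/2·(2/15·λ + 2/15)  ⇒  λ = 1/4
Then r = λ/(1−λ) = (1/4)/(3/4) = 1/3. Check: with r = 1/3, E = (1/4, 0) and [MEA]:[UMA] = -3/2 as required.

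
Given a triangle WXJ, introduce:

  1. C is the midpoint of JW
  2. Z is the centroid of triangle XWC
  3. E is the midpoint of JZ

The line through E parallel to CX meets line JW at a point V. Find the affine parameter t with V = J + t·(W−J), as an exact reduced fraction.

t = 1/3

Assign W = (0, 0), X = (1, 0), J = (0, 1) — the answer is frame-independent, so this choice is without loss of generality.
1. C is the midpoint of JW ⇒ C = (0, 1/2)
2. Z is the centroid of triangle XWC ⇒ Z = (1/3, 1/6)
3. E is the midpoint of JZ ⇒ E = (1/6, 7/12)
through E parallel to CX: direction (1, -1/2); meets JW at V = (0, 2/3)
V = J + t·(W−J) with t = 1/3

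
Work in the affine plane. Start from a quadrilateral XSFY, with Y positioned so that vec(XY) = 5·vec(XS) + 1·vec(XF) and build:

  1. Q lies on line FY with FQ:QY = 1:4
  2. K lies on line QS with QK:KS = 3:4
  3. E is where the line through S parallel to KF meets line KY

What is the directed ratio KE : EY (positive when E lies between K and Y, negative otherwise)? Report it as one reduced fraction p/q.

KE:EY = -4/19

Set X = (0, 0), S = (1, 0), F = (0, 1), Y = (5, 1); any affine frame gives the same invariant.
1. Q lies on line FY with FQ:QY = 1:4 ⇒ Q = (1, 1)
2. K lies on line QS with QK:KS = 3:4 ⇒ K = (1, 4/7)
3. E is where the line through S parallel to KF meets line KY ⇒ E = (-1/15, 16/35)
E = K + t·(Y−K) with t = -4/15, so KE:EY = t:(1−t) = -4/15:19/15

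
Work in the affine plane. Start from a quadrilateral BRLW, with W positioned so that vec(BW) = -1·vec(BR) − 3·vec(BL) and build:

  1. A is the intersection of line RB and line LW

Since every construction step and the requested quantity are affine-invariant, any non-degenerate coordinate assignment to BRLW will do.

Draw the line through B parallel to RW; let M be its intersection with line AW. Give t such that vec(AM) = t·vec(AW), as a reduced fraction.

Set B = (0, 0), R = (1, 0), L = (0, 1), W = (-1, -3); any affine frame gives the same invariant.
1. A is the intersection of line RB and line LW ⇒ A = (-1/4, 0)
through B parallel to RW: direction (-2, -3); meets AW at M = (-2/5, -3/5)
M = A + t·(W−A) with t = 1/5

t = 1/5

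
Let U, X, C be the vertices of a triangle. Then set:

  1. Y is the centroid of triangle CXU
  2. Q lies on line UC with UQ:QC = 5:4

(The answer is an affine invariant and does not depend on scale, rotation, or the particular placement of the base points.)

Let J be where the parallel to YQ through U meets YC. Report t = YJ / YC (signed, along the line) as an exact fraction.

Work in coordinates with U = (0, 0), X = (1, 0), C = (0, 1).
1. Y is the centroid of triangle CXU ⇒ Y = (1/3, 1/3)
2. Q lies on line UC with UQ:QC = 5:4 ⇒ Q = (0, 5/9)
through U parallel to YQ: direction (-1/3, 2/9); meets YC at J = (3/4, -1/2)
J = Y + t·(C−Y) with t = -5/4

t = -5/4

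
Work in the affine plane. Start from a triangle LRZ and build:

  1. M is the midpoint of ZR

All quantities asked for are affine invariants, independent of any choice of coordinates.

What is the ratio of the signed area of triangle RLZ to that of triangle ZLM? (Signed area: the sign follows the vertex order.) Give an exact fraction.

[RLZ]:[ZLM] = -2

Work in coordinates with L = (0, 0), R = (1, 0), Z = (0, 1).
1. M is the midpoint of ZR ⇒ M = (1/2, 1/2)
2·[RLZ] = -1, 2·[ZLM] = 1/2
[RLZ]:[ZLM] = -1:1/2 = -2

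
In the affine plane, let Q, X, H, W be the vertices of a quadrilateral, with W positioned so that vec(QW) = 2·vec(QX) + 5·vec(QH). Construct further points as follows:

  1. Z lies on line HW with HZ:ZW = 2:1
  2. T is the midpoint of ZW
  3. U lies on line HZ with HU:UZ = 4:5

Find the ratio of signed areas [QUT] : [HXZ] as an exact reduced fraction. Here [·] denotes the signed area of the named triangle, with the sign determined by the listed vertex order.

[QUT]:[HXZ] = -29/108

Set Q = (0, 0), X = (1, 0), H = (0, 1), W = (2, 5); any affine frame gives the same invariant.
1. Z lies on line HW with HZ:ZW = 2:1 ⇒ Z = (4/3, 11/3)
2. T is the midpoint of ZW ⇒ T = (5/3, 13/3)
3. U lies on line HZ with HU:UZ = 4:5 ⇒ U = (16/27, 59/27)
2·[QUT] = -29/27, 2·[HXZ] = 4
[QUT]:[HXZ] = -29/27:4 = -29/108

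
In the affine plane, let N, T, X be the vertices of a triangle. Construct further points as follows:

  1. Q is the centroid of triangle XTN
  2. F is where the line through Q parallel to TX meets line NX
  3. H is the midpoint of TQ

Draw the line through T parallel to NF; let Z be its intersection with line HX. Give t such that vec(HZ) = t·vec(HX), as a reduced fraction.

Choose coordinates N = (0, 0), T = (1, 0), X = (0, 1).
1. Q is the centroid of triangle XTN ⇒ Q = (1/3, 1/3)
2. F is where the line through Q parallel to TX meets line NX ⇒ F = (0, 2/3)
3. H is the midpoint of TQ ⇒ H = (2/3, 1/6)
through T parallel to NF: direction (0, 2/3); meets HX at Z = (1, -1/4)
Z = H + t·(X−H) with t = -1/2

t = -1/2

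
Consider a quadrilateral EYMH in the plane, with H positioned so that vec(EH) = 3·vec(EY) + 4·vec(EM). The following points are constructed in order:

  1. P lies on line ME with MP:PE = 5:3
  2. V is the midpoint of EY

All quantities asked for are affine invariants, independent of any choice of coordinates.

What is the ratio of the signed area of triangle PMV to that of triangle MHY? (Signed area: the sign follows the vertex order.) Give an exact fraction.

Set E = (0, 0), Y = (1, 0), M = (0, 1), H = (3, 4); any affine frame gives the same invariant.
1. P lies on line ME with MP:PE = 5:3 ⇒ P = (0, 3/8)
2. V is the midpoint of EY ⇒ V = (1/2, 0)
2·[PMV] = -5/16, 2·[MHY] = -6
[PMV]:[MHY] = -5/16:-6 = 5/96

[PMV]:[MHY] = 5/96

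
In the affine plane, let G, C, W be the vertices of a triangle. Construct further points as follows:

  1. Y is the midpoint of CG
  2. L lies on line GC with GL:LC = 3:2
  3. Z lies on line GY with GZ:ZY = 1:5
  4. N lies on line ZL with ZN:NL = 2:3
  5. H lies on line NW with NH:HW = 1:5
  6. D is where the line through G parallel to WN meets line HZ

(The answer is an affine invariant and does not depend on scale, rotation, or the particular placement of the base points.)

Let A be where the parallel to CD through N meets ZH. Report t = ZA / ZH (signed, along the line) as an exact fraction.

t = -1/11

Assign G = (0, 0), C = (1, 0), W = (0, 1) — the answer is frame-independent, so this choice is without loss of generality.
1. Y is the midpoint of CG ⇒ Y = (1/2, 0)
2. L lies on line GC with GL:LC = 3:2 ⇒ L = (3/5, 0)
3. Z lies on line GY with GZ:ZY = 1:5 ⇒ Z = (1/12, 0)
4. N lies on line ZL with ZN:NL = 2:3 ⇒ N = (29/100, 0)
5. H lies on line NW with NH:HW = 1:5 ⇒ H = (29/120, 1/6)
6. D is where the line through G parallel to WN meets line HZ ⇒ D = (29/1488, -25/372)
through N parallel to CD: direction (-1459/1488, -25/372); meets ZH at A = (91/1320, -1/66)
A = Z + t·(H−Z) with t = -1/11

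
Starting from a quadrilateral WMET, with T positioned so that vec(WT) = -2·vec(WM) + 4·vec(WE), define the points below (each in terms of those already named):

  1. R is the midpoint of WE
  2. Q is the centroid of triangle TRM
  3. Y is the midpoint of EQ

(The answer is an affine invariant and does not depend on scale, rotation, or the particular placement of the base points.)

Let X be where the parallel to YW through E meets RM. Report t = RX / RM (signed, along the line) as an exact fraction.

t = 1/14

Choose coordinates W = (0, 0), M = (1, 0), E = (0, 1), T = (-2, 4).
1. R is the midpoint of WE ⇒ R = (0, 1/2)
2. Q is the centroid of triangle TRM ⇒ Q = (-1/3, 3/2)
3. Y is the midpoint of EQ ⇒ Y = (-1/6, 5/4)
through E parallel to YW: direction (1/6, -5/4); meets RM at X = (1/14, 13/28)
X = R + t·(M−R) with t = 1/14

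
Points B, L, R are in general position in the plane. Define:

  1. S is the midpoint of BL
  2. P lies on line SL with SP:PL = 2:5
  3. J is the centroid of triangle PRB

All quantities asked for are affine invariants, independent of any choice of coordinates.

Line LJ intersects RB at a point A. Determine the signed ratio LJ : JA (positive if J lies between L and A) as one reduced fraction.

LJ:JA = 11/3

Work in coordinates with B = (0, 0), L = (1, 0), R = (0, 1).
1. S is the midpoint of BL ⇒ S = (1/2, 0)
2. P lies on line SL with SP:PL = 2:5 ⇒ P = (9/14, 0)
3. J is the centroid of triangle PRB ⇒ J = (3/14, 1/3)
line LJ meets RB at A = (0, 14/33)
J = L + t·(A−L) with t = 11/14, so LJ:JA = 11/14:3/14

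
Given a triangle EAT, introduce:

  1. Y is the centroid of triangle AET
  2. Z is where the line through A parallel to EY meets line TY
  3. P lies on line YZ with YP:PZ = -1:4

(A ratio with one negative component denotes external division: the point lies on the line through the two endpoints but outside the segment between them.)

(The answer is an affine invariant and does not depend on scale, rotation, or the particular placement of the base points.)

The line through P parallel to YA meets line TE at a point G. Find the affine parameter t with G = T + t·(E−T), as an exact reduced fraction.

t = 1/3

Assign E = (0, 0), A = (1, 0), T = (0, 1) — the answer is frame-independent, so this choice is without loss of generality.
1. Y is the centroid of triangle AET ⇒ Y = (1/3, 1/3)
2. Z is where the line through A parallel to EY meets line TY ⇒ Z = (2/3, -1/3)
3. P lies on line YZ with YP:PZ = -1:4 ⇒ P = (2/9, 5/9)
through P parallel to YA: direction (2/3, -1/3); meets TE at G = (0, 2/3)
G = T + t·(E−T) with t = 1/3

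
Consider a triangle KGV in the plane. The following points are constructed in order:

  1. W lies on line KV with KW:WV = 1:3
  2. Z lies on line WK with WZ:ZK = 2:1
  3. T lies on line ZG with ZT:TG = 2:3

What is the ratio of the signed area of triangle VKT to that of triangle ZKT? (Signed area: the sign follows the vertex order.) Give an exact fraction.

[VKT]:[ZKT] = 12

Set K = (0, 0), G = (1, 0), V = (0, 1); any affine frame gives the same invariant.
1. W lies on line KV with KW:WV = 1:3 ⇒ W = (0, 1/4)
2. Z lies on line WK with WZ:ZK = 2:1 ⇒ Z = (0, 1/12)
3. T lies on line ZG with ZT:TG = 2:3 ⇒ T = (2/5, 1/20)
2·[VKT] = 2/5, 2·[ZKT] = 1/30
[VKT]:[ZKT] = 2/5:1/30 = 12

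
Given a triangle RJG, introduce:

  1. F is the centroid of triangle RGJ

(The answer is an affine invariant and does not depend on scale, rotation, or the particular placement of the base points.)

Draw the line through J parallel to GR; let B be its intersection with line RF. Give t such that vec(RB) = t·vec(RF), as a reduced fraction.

t = 3

Work in coordinates with R = (0, 0), J = (1, 0), G = (0, 1).
1. F is the centroid of triangle RGJ ⇒ F = (1/3, 1/3)
through J parallel to GR: direction (0, -1); meets RF at B = (1, 1)
B = R + t·(F−R) with t = 3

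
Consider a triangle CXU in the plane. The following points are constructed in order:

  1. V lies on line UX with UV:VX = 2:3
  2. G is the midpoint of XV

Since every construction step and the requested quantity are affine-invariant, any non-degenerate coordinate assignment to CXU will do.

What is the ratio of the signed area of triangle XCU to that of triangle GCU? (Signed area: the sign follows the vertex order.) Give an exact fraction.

[XCU]:[GCU] = 10/7

Work in coordinates with C = (0, 0), X = (1, 0), U = (0, 1).
1. V lies on line UX with UV:VX = 2:3 ⇒ V = (2/5, 3/5)
2. G is the midpoint of XV ⇒ G = (7/10, 3/10)
2·[XCU] = -1, 2·[GCU] = -7/10
[XCU]:[GCU] = -1:-7/10 = 10/7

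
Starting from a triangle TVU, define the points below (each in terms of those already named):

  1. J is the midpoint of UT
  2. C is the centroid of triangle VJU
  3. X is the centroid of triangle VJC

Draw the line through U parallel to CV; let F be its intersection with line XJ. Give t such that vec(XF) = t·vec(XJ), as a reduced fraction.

t = -2

Assign T = (0, 0), V = (1, 0), U = (0, 1) — the answer is frame-independent, so this choice is without loss of generality.
1. J is the midpoint of UT ⇒ J = (0, 1/2)
2. C is the centroid of triangle VJU ⇒ C = (1/3, 1/2)
3. X is the centroid of triangle VJC ⇒ X = (4/9, 1/3)
through U parallel to CV: direction (2/3, -1/2); meets XJ at F = (4/3, 0)
F = X + t·(J−X) with t = -2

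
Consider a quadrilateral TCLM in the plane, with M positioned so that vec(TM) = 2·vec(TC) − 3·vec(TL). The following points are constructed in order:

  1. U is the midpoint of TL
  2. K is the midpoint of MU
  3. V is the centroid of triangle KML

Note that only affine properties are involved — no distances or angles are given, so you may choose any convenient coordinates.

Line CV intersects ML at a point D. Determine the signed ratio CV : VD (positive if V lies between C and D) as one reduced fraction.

CV:VD = -13

Choose coordinates T = (0, 0), C = (1, 0), L = (0, 1), M = (2, -3).
1. U is the midpoint of TL ⇒ U = (0, 1/2)
2. K is the midpoint of MU ⇒ K = (1, -5/4)
3. V is the centroid of triangle KML ⇒ V = (1, -13/12)
line CV meets ML at D = (1, -1)
V = C + t·(D−C) with t = 13/12, so CV:VD = 13/12:-1/12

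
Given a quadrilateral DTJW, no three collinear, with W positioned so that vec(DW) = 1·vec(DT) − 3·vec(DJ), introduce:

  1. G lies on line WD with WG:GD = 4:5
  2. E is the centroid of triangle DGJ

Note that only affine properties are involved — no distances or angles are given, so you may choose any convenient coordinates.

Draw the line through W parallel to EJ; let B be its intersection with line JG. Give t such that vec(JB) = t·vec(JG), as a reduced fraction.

Set D = (0, 0), T = (1, 0), J = (0, 1), W = (1, -3); any affine frame gives the same invariant.
1. G lies on line WD with WG:GD = 4:5 ⇒ G = (5/9, -5/3)
2. E is the centroid of triangle DGJ ⇒ E = (5/27, -2/9)
through W parallel to EJ: direction (-5/27, 11/9); meets JG at B = (13/9, -89/15)
B = J + t·(G−J) with t = 13/5

t = 13/5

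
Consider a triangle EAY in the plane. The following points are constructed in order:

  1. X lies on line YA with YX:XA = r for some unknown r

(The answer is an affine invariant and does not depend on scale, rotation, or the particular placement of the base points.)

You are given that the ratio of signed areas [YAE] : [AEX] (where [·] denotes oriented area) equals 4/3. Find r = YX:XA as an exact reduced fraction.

r = 1/3

Work in coordinates with E = (0, 0), A = (1, 0), Y = (0, 1).
1. With YX:XA = r, write λ = r/(r+1) so X = Y + λ·(A−Y); X is affine-linear in λ
Every point depending on X is an affine combination of X and λ-independent points, so each such coordinate is linear in λ; the λ² term in each signed area is a multiple of (A−Y)×(A−Y) = 0, so 2·[YAE] and 2·[AEX] are each linear in λ. Evaluating at λ=0 and λ=1:
  2·[YAE] = -1,   2·[AEX] = λ − 1
So [YAE]:[AEX] = (-1) / (λ − 1). Setting this equal to 4/3:
  -1 = 4/3·(λ − 1)  ⇒  λ = 1/4
Then r = λ/(1−λ) = (1/4)/(3/4) = 1/3. Check: with r = 1/3, X = (1/4, 3/4) and [YAE]:[AEX] = 4/3 as required.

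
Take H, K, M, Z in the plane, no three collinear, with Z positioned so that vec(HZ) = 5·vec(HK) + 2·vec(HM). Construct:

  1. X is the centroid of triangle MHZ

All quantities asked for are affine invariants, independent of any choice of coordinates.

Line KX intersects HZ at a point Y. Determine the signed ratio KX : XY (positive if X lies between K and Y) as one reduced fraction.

Set H = (0, 0), K = (1, 0), M = (0, 1), Z = (5, 2); any affine frame gives the same invariant.
1. X is the centroid of triangle MHZ ⇒ X = (5/3, 1)
line KX meets HZ at Y = (15/11, 6/11)
X = K + t·(Y−K) with t = 11/6, so KX:XY = 11/6:-5/6

KX:XY = -11/5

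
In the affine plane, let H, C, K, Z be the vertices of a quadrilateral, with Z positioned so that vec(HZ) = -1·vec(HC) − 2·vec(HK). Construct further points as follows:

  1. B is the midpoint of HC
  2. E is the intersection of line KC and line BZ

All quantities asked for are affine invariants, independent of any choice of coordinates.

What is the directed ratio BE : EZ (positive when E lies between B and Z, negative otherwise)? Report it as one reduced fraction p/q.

Choose coordinates H = (0, 0), C = (1, 0), K = (0, 1), Z = (-1, -2).
1. B is the midpoint of HC ⇒ B = (1/2, 0)
2. E is the intersection of line KC and line BZ ⇒ E = (5/7, 2/7)
E = B + t·(Z−B) with t = -1/7, so BE:EZ = t:(1−t) = -1/7:8/7

BE:EZ = -1/8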